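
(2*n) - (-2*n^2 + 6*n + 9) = 2*n^2 - 4*n - 9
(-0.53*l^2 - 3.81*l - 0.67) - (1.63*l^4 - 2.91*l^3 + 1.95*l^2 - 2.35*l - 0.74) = -1.63*l^4 + 2.91*l^3 - 2.48*l^2 - 1.46*l + 0.07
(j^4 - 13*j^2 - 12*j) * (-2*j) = -2*j^5 + 26*j^3 + 24*j^2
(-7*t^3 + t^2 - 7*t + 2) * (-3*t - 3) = 21*t^4 + 18*t^3 + 18*t^2 + 15*t - 6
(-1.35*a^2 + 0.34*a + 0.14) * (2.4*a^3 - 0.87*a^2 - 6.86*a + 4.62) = -3.24*a^5 + 1.9905*a^4 + 9.3012*a^3 - 8.6912*a^2 + 0.6104*a + 0.6468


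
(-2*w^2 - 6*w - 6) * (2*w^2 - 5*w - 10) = -4*w^4 - 2*w^3 + 38*w^2 + 90*w + 60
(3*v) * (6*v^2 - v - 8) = 18*v^3 - 3*v^2 - 24*v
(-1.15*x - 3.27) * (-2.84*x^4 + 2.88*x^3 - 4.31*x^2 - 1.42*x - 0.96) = 3.266*x^5 + 5.9748*x^4 - 4.4611*x^3 + 15.7267*x^2 + 5.7474*x + 3.1392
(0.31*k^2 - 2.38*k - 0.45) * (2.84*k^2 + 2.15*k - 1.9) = 0.8804*k^4 - 6.0927*k^3 - 6.984*k^2 + 3.5545*k + 0.855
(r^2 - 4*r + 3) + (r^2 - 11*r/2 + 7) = 2*r^2 - 19*r/2 + 10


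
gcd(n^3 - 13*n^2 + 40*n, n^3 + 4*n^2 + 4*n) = n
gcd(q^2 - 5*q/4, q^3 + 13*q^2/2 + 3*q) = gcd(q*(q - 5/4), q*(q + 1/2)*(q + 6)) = q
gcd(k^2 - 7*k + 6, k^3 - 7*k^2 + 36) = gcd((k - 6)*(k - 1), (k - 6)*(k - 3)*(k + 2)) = k - 6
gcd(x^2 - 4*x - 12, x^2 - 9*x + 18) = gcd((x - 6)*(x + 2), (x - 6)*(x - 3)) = x - 6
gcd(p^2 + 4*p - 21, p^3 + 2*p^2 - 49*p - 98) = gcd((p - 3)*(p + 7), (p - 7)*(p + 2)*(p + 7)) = p + 7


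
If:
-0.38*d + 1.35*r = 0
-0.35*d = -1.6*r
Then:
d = 0.00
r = 0.00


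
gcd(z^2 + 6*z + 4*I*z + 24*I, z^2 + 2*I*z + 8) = z + 4*I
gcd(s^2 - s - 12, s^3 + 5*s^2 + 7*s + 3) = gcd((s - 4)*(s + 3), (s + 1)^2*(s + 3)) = s + 3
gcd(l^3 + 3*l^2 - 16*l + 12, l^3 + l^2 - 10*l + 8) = l^2 - 3*l + 2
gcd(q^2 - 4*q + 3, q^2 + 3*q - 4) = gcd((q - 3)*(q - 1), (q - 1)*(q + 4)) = q - 1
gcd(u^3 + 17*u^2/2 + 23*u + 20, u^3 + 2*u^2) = u + 2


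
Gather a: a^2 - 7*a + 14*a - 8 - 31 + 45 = a^2 + 7*a + 6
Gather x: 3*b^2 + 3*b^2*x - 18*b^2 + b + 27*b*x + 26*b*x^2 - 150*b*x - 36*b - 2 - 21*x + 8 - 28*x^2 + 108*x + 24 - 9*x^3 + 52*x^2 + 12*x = -15*b^2 - 35*b - 9*x^3 + x^2*(26*b + 24) + x*(3*b^2 - 123*b + 99) + 30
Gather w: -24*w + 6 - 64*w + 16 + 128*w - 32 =40*w - 10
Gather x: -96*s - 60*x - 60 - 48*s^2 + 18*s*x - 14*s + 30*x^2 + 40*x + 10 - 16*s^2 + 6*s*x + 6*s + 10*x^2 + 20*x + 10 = -64*s^2 + 24*s*x - 104*s + 40*x^2 - 40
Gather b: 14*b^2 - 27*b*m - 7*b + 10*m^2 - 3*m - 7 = 14*b^2 + b*(-27*m - 7) + 10*m^2 - 3*m - 7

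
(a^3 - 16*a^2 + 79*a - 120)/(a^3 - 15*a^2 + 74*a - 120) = (a^2 - 11*a + 24)/(a^2 - 10*a + 24)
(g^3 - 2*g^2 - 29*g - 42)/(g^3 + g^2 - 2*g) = (g^2 - 4*g - 21)/(g*(g - 1))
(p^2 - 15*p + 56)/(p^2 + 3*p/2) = 2*(p^2 - 15*p + 56)/(p*(2*p + 3))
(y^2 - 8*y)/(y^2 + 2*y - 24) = y*(y - 8)/(y^2 + 2*y - 24)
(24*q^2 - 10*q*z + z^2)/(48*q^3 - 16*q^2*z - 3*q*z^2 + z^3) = (-6*q + z)/(-12*q^2 + q*z + z^2)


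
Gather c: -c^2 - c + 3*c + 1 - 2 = -c^2 + 2*c - 1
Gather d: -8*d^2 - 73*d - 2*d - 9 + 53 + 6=-8*d^2 - 75*d + 50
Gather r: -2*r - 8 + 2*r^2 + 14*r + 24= 2*r^2 + 12*r + 16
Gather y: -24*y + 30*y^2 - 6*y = 30*y^2 - 30*y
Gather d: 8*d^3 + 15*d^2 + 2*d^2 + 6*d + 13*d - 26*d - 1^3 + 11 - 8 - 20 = 8*d^3 + 17*d^2 - 7*d - 18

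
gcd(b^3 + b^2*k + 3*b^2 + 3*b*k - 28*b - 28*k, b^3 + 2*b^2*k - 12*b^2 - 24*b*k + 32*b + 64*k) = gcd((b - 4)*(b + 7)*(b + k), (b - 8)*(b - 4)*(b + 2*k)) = b - 4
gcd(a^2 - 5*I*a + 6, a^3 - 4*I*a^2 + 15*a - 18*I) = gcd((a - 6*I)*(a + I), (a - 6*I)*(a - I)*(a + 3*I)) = a - 6*I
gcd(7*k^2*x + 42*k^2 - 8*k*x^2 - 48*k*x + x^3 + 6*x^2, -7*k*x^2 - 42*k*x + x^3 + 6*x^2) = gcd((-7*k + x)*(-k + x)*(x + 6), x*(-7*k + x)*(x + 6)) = -7*k*x - 42*k + x^2 + 6*x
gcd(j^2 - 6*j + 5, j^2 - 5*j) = j - 5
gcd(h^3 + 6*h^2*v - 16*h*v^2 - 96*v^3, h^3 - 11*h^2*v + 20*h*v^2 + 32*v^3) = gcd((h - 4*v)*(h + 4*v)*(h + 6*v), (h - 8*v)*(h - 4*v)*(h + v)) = -h + 4*v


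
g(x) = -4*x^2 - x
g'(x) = -8*x - 1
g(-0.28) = -0.03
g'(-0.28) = 1.24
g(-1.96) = -13.41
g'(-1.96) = 14.68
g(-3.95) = -58.46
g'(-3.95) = 30.60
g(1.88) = -16.02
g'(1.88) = -16.04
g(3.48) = -51.92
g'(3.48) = -28.84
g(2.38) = -25.04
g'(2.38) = -20.04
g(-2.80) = -28.56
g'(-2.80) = 21.40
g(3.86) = -63.46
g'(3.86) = -31.88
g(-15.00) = -885.00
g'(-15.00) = 119.00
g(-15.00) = -885.00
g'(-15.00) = 119.00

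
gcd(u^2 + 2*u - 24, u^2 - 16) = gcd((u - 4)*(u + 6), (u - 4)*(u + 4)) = u - 4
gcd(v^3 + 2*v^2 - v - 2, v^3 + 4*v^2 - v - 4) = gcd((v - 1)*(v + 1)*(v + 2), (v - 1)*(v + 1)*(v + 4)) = v^2 - 1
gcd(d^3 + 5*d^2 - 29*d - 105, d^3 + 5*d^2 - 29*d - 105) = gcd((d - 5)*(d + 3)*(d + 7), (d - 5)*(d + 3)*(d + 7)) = d^3 + 5*d^2 - 29*d - 105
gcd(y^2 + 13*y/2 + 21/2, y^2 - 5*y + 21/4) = 1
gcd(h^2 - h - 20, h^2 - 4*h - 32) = h + 4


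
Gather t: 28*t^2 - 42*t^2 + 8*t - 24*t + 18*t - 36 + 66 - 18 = -14*t^2 + 2*t + 12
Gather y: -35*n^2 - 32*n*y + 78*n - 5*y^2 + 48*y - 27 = -35*n^2 + 78*n - 5*y^2 + y*(48 - 32*n) - 27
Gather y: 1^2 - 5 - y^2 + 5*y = -y^2 + 5*y - 4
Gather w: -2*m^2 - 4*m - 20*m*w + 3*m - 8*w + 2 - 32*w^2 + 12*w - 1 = -2*m^2 - m - 32*w^2 + w*(4 - 20*m) + 1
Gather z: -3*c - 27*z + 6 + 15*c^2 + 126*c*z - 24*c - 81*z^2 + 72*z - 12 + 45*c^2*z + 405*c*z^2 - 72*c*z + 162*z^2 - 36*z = 15*c^2 - 27*c + z^2*(405*c + 81) + z*(45*c^2 + 54*c + 9) - 6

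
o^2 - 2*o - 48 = (o - 8)*(o + 6)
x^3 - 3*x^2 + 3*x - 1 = (x - 1)^3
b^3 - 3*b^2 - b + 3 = (b - 3)*(b - 1)*(b + 1)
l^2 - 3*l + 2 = (l - 2)*(l - 1)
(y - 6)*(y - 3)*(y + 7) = y^3 - 2*y^2 - 45*y + 126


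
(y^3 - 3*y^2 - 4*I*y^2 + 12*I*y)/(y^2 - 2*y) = (y^2 - 3*y - 4*I*y + 12*I)/(y - 2)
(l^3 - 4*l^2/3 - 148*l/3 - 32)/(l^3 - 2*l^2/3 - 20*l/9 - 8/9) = 3*(l^2 - 2*l - 48)/(3*l^2 - 4*l - 4)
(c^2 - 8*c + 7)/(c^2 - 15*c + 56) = (c - 1)/(c - 8)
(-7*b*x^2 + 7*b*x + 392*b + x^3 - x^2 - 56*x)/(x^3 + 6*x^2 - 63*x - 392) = (-7*b + x)/(x + 7)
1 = 1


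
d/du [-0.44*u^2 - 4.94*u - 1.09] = -0.88*u - 4.94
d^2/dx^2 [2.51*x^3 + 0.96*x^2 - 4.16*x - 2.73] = 15.06*x + 1.92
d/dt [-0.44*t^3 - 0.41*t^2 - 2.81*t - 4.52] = -1.32*t^2 - 0.82*t - 2.81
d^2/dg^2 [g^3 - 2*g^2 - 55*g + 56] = 6*g - 4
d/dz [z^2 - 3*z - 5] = 2*z - 3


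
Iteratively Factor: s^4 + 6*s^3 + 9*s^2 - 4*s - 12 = (s + 2)*(s^3 + 4*s^2 + s - 6) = (s + 2)^2*(s^2 + 2*s - 3) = (s + 2)^2*(s + 3)*(s - 1)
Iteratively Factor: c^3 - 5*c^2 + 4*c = (c)*(c^2 - 5*c + 4) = c*(c - 4)*(c - 1)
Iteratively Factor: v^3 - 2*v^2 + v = (v)*(v^2 - 2*v + 1) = v*(v - 1)*(v - 1)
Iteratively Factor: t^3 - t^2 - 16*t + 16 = (t - 4)*(t^2 + 3*t - 4) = (t - 4)*(t + 4)*(t - 1)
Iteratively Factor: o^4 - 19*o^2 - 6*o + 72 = (o - 2)*(o^3 + 2*o^2 - 15*o - 36) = (o - 4)*(o - 2)*(o^2 + 6*o + 9) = (o - 4)*(o - 2)*(o + 3)*(o + 3)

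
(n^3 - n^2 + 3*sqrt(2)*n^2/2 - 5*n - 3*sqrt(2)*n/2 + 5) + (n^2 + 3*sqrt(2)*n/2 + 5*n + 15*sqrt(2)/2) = n^3 + 3*sqrt(2)*n^2/2 + 5 + 15*sqrt(2)/2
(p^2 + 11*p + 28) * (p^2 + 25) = p^4 + 11*p^3 + 53*p^2 + 275*p + 700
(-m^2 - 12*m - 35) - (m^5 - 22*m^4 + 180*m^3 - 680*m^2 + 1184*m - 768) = -m^5 + 22*m^4 - 180*m^3 + 679*m^2 - 1196*m + 733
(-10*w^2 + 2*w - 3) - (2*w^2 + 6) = -12*w^2 + 2*w - 9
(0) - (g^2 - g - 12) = -g^2 + g + 12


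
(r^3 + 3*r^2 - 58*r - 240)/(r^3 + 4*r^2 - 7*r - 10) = (r^2 - 2*r - 48)/(r^2 - r - 2)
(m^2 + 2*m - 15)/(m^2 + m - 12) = (m + 5)/(m + 4)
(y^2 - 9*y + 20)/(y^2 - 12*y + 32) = (y - 5)/(y - 8)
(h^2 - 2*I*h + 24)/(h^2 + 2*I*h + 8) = (h - 6*I)/(h - 2*I)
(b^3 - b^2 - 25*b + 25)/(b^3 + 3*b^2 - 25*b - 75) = (b - 1)/(b + 3)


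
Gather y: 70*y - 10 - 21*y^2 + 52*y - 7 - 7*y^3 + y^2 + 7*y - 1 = -7*y^3 - 20*y^2 + 129*y - 18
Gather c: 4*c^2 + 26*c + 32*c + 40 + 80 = 4*c^2 + 58*c + 120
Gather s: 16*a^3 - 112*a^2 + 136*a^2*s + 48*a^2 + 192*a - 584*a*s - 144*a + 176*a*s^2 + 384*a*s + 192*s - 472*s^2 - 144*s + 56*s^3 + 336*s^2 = 16*a^3 - 64*a^2 + 48*a + 56*s^3 + s^2*(176*a - 136) + s*(136*a^2 - 200*a + 48)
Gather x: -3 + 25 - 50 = -28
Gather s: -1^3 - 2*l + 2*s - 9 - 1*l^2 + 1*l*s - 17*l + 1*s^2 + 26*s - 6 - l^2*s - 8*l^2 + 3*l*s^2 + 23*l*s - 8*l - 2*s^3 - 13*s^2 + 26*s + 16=-9*l^2 - 27*l - 2*s^3 + s^2*(3*l - 12) + s*(-l^2 + 24*l + 54)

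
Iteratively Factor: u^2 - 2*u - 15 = (u + 3)*(u - 5)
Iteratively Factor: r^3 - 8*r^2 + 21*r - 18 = (r - 3)*(r^2 - 5*r + 6) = (r - 3)^2*(r - 2)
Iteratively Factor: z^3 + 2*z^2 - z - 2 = (z + 2)*(z^2 - 1) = (z + 1)*(z + 2)*(z - 1)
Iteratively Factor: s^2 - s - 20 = (s - 5)*(s + 4)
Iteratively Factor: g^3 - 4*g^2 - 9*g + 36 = (g + 3)*(g^2 - 7*g + 12) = (g - 3)*(g + 3)*(g - 4)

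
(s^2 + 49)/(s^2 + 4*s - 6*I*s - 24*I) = (s^2 + 49)/(s^2 + s*(4 - 6*I) - 24*I)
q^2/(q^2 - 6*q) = q/(q - 6)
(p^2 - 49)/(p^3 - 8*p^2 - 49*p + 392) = 1/(p - 8)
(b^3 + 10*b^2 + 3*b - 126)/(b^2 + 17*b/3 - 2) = 3*(b^2 + 4*b - 21)/(3*b - 1)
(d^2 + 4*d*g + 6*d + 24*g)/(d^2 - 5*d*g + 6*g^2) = (d^2 + 4*d*g + 6*d + 24*g)/(d^2 - 5*d*g + 6*g^2)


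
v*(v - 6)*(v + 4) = v^3 - 2*v^2 - 24*v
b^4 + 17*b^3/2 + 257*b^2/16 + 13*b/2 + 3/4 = (b + 1/4)^2*(b + 2)*(b + 6)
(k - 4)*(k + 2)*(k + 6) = k^3 + 4*k^2 - 20*k - 48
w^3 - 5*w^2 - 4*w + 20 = (w - 5)*(w - 2)*(w + 2)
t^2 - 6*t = t*(t - 6)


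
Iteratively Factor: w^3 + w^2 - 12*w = (w)*(w^2 + w - 12) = w*(w - 3)*(w + 4)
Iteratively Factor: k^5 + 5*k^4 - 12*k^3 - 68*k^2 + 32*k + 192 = (k + 2)*(k^4 + 3*k^3 - 18*k^2 - 32*k + 96) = (k - 2)*(k + 2)*(k^3 + 5*k^2 - 8*k - 48) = (k - 3)*(k - 2)*(k + 2)*(k^2 + 8*k + 16) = (k - 3)*(k - 2)*(k + 2)*(k + 4)*(k + 4)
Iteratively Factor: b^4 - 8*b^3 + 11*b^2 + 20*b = (b + 1)*(b^3 - 9*b^2 + 20*b) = b*(b + 1)*(b^2 - 9*b + 20) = b*(b - 5)*(b + 1)*(b - 4)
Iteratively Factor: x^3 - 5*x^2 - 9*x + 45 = (x - 5)*(x^2 - 9) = (x - 5)*(x + 3)*(x - 3)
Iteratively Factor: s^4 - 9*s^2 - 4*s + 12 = (s + 2)*(s^3 - 2*s^2 - 5*s + 6) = (s - 3)*(s + 2)*(s^2 + s - 2) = (s - 3)*(s + 2)^2*(s - 1)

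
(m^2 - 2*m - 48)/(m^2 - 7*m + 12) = (m^2 - 2*m - 48)/(m^2 - 7*m + 12)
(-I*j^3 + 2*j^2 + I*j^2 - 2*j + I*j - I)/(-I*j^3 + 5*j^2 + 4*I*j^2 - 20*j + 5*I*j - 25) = (j^3 + j^2*(-1 + 2*I) - j*(1 + 2*I) + 1)/(j^3 + j^2*(-4 + 5*I) - 5*j*(1 + 4*I) - 25*I)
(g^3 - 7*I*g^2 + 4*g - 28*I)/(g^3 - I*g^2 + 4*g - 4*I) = (g - 7*I)/(g - I)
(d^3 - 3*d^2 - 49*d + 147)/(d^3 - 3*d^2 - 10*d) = (-d^3 + 3*d^2 + 49*d - 147)/(d*(-d^2 + 3*d + 10))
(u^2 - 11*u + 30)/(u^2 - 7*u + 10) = (u - 6)/(u - 2)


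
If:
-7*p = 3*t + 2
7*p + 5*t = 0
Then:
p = -5/7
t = 1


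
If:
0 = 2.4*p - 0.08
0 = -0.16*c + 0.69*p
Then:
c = 0.14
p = 0.03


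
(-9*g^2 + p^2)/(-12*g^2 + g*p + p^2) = (3*g + p)/(4*g + p)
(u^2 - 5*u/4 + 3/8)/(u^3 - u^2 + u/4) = (4*u - 3)/(2*u*(2*u - 1))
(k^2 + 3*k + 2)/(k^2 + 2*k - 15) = (k^2 + 3*k + 2)/(k^2 + 2*k - 15)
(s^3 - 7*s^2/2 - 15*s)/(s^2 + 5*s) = (s^2 - 7*s/2 - 15)/(s + 5)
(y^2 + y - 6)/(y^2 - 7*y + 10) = (y + 3)/(y - 5)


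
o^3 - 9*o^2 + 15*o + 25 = (o - 5)^2*(o + 1)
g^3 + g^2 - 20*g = g*(g - 4)*(g + 5)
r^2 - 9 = (r - 3)*(r + 3)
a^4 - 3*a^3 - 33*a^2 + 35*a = a*(a - 7)*(a - 1)*(a + 5)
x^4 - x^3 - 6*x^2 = x^2*(x - 3)*(x + 2)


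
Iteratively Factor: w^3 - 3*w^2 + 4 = (w - 2)*(w^2 - w - 2) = (w - 2)^2*(w + 1)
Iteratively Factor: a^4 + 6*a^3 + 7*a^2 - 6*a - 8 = (a + 1)*(a^3 + 5*a^2 + 2*a - 8) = (a - 1)*(a + 1)*(a^2 + 6*a + 8) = (a - 1)*(a + 1)*(a + 2)*(a + 4)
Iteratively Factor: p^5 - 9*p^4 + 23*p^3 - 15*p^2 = (p - 3)*(p^4 - 6*p^3 + 5*p^2) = (p - 3)*(p - 1)*(p^3 - 5*p^2) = (p - 5)*(p - 3)*(p - 1)*(p^2) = p*(p - 5)*(p - 3)*(p - 1)*(p)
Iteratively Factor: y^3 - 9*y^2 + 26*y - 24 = (y - 4)*(y^2 - 5*y + 6) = (y - 4)*(y - 2)*(y - 3)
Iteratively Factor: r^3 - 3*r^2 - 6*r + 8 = (r - 1)*(r^2 - 2*r - 8) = (r - 1)*(r + 2)*(r - 4)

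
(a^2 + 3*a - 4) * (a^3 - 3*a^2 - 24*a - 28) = a^5 - 37*a^3 - 88*a^2 + 12*a + 112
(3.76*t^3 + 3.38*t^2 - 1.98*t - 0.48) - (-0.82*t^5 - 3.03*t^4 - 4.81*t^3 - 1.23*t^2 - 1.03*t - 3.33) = 0.82*t^5 + 3.03*t^4 + 8.57*t^3 + 4.61*t^2 - 0.95*t + 2.85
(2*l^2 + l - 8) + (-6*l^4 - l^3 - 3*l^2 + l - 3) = -6*l^4 - l^3 - l^2 + 2*l - 11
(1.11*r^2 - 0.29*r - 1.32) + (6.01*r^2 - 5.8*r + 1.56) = 7.12*r^2 - 6.09*r + 0.24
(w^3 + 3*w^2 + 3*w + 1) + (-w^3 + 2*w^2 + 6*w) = 5*w^2 + 9*w + 1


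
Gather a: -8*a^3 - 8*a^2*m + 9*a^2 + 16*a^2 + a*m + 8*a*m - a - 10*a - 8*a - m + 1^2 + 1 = -8*a^3 + a^2*(25 - 8*m) + a*(9*m - 19) - m + 2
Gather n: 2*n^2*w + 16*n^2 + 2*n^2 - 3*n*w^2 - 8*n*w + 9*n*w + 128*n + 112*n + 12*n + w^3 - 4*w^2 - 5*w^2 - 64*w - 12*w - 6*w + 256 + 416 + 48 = n^2*(2*w + 18) + n*(-3*w^2 + w + 252) + w^3 - 9*w^2 - 82*w + 720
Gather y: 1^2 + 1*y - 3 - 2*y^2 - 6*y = -2*y^2 - 5*y - 2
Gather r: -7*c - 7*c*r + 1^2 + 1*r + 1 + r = -7*c + r*(2 - 7*c) + 2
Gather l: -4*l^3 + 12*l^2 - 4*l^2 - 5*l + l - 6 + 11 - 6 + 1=-4*l^3 + 8*l^2 - 4*l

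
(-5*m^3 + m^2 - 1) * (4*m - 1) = -20*m^4 + 9*m^3 - m^2 - 4*m + 1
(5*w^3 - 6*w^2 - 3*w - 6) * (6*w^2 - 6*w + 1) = 30*w^5 - 66*w^4 + 23*w^3 - 24*w^2 + 33*w - 6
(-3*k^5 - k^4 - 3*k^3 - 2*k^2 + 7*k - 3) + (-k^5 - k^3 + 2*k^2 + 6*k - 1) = -4*k^5 - k^4 - 4*k^3 + 13*k - 4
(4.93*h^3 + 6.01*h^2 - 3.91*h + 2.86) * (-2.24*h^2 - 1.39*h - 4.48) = -11.0432*h^5 - 20.3151*h^4 - 21.6819*h^3 - 27.8963*h^2 + 13.5414*h - 12.8128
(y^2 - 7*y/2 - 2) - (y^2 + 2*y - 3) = 1 - 11*y/2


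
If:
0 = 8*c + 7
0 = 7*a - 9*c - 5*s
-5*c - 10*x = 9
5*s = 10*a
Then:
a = 21/8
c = -7/8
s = 21/4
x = -37/80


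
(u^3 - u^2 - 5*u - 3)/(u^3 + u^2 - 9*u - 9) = (u + 1)/(u + 3)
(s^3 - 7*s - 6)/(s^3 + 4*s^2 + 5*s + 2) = (s - 3)/(s + 1)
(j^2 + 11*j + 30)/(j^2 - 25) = (j + 6)/(j - 5)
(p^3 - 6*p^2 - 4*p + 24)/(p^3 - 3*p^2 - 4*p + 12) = (p - 6)/(p - 3)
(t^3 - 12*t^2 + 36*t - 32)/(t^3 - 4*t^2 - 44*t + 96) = (t - 2)/(t + 6)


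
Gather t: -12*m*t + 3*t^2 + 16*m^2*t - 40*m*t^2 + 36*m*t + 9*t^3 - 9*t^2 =9*t^3 + t^2*(-40*m - 6) + t*(16*m^2 + 24*m)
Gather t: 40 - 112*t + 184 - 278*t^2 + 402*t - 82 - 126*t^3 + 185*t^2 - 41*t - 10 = -126*t^3 - 93*t^2 + 249*t + 132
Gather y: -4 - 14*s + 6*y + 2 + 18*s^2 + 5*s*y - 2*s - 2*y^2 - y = 18*s^2 - 16*s - 2*y^2 + y*(5*s + 5) - 2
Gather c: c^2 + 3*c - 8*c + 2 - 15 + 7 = c^2 - 5*c - 6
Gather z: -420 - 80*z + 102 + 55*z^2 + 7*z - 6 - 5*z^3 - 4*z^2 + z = -5*z^3 + 51*z^2 - 72*z - 324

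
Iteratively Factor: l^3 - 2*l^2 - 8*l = (l)*(l^2 - 2*l - 8) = l*(l + 2)*(l - 4)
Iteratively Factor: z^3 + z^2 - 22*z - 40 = (z - 5)*(z^2 + 6*z + 8) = (z - 5)*(z + 4)*(z + 2)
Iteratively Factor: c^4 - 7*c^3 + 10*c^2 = (c)*(c^3 - 7*c^2 + 10*c) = c*(c - 5)*(c^2 - 2*c) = c*(c - 5)*(c - 2)*(c)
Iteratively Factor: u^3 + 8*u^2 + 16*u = (u + 4)*(u^2 + 4*u) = (u + 4)^2*(u)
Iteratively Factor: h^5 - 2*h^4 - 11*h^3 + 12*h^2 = (h + 3)*(h^4 - 5*h^3 + 4*h^2) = h*(h + 3)*(h^3 - 5*h^2 + 4*h) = h^2*(h + 3)*(h^2 - 5*h + 4) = h^2*(h - 4)*(h + 3)*(h - 1)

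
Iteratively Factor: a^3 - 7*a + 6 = (a + 3)*(a^2 - 3*a + 2) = (a - 2)*(a + 3)*(a - 1)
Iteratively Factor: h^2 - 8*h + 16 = (h - 4)*(h - 4)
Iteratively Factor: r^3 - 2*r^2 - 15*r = (r - 5)*(r^2 + 3*r) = r*(r - 5)*(r + 3)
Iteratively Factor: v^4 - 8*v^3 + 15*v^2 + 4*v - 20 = (v - 5)*(v^3 - 3*v^2 + 4) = (v - 5)*(v + 1)*(v^2 - 4*v + 4) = (v - 5)*(v - 2)*(v + 1)*(v - 2)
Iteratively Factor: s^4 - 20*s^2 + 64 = (s - 4)*(s^3 + 4*s^2 - 4*s - 16) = (s - 4)*(s - 2)*(s^2 + 6*s + 8) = (s - 4)*(s - 2)*(s + 2)*(s + 4)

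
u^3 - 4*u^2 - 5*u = u*(u - 5)*(u + 1)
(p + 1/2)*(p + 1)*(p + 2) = p^3 + 7*p^2/2 + 7*p/2 + 1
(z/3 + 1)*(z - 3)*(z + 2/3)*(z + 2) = z^4/3 + 8*z^3/9 - 23*z^2/9 - 8*z - 4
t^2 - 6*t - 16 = (t - 8)*(t + 2)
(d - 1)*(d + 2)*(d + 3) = d^3 + 4*d^2 + d - 6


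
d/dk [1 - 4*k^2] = -8*k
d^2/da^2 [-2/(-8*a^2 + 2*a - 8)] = 2*(-16*a^2 + 4*a + (8*a - 1)^2 - 16)/(4*a^2 - a + 4)^3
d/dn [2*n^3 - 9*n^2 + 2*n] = 6*n^2 - 18*n + 2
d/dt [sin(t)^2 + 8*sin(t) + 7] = 2*(sin(t) + 4)*cos(t)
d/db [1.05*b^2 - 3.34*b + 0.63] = 2.1*b - 3.34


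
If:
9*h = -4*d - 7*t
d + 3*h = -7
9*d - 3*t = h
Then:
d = 28/41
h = -105/41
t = 119/41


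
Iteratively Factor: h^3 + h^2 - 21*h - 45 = (h + 3)*(h^2 - 2*h - 15) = (h + 3)^2*(h - 5)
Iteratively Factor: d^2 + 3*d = (d + 3)*(d)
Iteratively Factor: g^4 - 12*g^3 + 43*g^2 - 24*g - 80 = (g - 4)*(g^3 - 8*g^2 + 11*g + 20) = (g - 4)^2*(g^2 - 4*g - 5) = (g - 4)^2*(g + 1)*(g - 5)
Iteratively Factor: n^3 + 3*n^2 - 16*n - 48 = (n - 4)*(n^2 + 7*n + 12) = (n - 4)*(n + 4)*(n + 3)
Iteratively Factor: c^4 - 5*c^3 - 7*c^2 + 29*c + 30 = (c - 3)*(c^3 - 2*c^2 - 13*c - 10) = (c - 5)*(c - 3)*(c^2 + 3*c + 2) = (c - 5)*(c - 3)*(c + 2)*(c + 1)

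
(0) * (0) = 0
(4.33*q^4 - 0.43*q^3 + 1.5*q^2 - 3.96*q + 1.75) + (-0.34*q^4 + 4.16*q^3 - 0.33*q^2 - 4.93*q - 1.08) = 3.99*q^4 + 3.73*q^3 + 1.17*q^2 - 8.89*q + 0.67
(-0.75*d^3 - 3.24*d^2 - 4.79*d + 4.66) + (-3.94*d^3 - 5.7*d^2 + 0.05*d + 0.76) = -4.69*d^3 - 8.94*d^2 - 4.74*d + 5.42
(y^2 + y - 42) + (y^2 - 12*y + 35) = 2*y^2 - 11*y - 7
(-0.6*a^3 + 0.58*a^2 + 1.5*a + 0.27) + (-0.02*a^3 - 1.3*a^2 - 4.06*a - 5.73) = -0.62*a^3 - 0.72*a^2 - 2.56*a - 5.46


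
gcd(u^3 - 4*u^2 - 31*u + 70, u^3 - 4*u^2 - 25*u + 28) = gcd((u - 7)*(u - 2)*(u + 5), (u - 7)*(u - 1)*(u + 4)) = u - 7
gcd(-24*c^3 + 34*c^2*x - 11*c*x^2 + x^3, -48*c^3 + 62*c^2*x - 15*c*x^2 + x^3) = 6*c^2 - 7*c*x + x^2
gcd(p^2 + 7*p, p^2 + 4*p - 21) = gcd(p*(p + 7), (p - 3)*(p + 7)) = p + 7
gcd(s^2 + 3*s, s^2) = s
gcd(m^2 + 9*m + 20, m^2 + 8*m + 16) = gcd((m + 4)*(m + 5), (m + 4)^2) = m + 4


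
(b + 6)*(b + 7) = b^2 + 13*b + 42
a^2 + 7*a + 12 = (a + 3)*(a + 4)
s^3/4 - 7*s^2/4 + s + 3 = (s/4 + 1/4)*(s - 6)*(s - 2)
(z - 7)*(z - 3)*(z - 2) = z^3 - 12*z^2 + 41*z - 42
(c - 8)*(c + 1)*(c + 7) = c^3 - 57*c - 56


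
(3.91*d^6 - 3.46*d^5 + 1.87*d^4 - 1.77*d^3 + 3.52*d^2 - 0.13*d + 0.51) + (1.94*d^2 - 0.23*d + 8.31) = 3.91*d^6 - 3.46*d^5 + 1.87*d^4 - 1.77*d^3 + 5.46*d^2 - 0.36*d + 8.82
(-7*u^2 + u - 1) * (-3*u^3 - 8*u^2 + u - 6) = 21*u^5 + 53*u^4 - 12*u^3 + 51*u^2 - 7*u + 6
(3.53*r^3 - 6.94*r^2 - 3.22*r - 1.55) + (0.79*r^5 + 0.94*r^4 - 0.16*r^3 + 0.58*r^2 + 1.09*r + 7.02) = 0.79*r^5 + 0.94*r^4 + 3.37*r^3 - 6.36*r^2 - 2.13*r + 5.47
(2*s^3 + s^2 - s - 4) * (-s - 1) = -2*s^4 - 3*s^3 + 5*s + 4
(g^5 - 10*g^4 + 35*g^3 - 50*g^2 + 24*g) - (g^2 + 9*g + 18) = g^5 - 10*g^4 + 35*g^3 - 51*g^2 + 15*g - 18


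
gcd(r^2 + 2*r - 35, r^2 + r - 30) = r - 5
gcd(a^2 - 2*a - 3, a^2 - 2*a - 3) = a^2 - 2*a - 3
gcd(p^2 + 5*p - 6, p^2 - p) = p - 1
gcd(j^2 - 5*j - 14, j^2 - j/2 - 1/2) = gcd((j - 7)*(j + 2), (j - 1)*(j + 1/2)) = 1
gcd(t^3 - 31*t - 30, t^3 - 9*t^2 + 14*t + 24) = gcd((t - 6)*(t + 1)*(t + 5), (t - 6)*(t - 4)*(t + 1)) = t^2 - 5*t - 6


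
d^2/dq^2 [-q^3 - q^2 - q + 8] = -6*q - 2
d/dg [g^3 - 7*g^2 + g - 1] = 3*g^2 - 14*g + 1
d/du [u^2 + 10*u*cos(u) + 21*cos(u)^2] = -10*u*sin(u) + 2*u - 21*sin(2*u) + 10*cos(u)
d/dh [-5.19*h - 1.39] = -5.19000000000000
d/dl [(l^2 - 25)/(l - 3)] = (-l^2 + 2*l*(l - 3) + 25)/(l - 3)^2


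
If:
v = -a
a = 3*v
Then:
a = 0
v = 0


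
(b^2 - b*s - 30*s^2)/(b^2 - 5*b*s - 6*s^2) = (b + 5*s)/(b + s)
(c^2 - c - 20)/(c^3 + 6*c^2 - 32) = (c - 5)/(c^2 + 2*c - 8)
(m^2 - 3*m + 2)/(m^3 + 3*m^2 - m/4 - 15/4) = 4*(m - 2)/(4*m^2 + 16*m + 15)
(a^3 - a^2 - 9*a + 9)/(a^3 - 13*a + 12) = (a + 3)/(a + 4)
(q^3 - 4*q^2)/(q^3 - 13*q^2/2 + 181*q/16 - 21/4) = 16*q^2/(16*q^2 - 40*q + 21)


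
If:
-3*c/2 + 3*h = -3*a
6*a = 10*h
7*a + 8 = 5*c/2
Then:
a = 8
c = 128/5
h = 24/5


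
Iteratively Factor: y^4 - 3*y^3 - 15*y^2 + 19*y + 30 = (y - 2)*(y^3 - y^2 - 17*y - 15) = (y - 2)*(y + 1)*(y^2 - 2*y - 15) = (y - 5)*(y - 2)*(y + 1)*(y + 3)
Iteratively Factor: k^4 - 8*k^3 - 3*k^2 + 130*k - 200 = (k - 5)*(k^3 - 3*k^2 - 18*k + 40) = (k - 5)*(k - 2)*(k^2 - k - 20) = (k - 5)*(k - 2)*(k + 4)*(k - 5)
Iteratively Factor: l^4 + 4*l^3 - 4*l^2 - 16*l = (l + 4)*(l^3 - 4*l) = (l - 2)*(l + 4)*(l^2 + 2*l) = (l - 2)*(l + 2)*(l + 4)*(l)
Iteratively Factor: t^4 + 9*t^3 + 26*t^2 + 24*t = (t)*(t^3 + 9*t^2 + 26*t + 24) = t*(t + 3)*(t^2 + 6*t + 8) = t*(t + 2)*(t + 3)*(t + 4)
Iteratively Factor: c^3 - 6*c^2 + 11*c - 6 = (c - 1)*(c^2 - 5*c + 6) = (c - 2)*(c - 1)*(c - 3)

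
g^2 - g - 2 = (g - 2)*(g + 1)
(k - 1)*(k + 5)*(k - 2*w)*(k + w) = k^4 - k^3*w + 4*k^3 - 2*k^2*w^2 - 4*k^2*w - 5*k^2 - 8*k*w^2 + 5*k*w + 10*w^2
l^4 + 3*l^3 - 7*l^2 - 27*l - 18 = (l - 3)*(l + 1)*(l + 2)*(l + 3)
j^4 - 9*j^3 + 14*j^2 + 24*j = j*(j - 6)*(j - 4)*(j + 1)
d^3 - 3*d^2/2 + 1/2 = (d - 1)^2*(d + 1/2)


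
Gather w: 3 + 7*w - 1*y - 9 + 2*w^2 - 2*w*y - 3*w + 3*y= 2*w^2 + w*(4 - 2*y) + 2*y - 6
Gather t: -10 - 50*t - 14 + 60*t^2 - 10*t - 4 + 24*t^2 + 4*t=84*t^2 - 56*t - 28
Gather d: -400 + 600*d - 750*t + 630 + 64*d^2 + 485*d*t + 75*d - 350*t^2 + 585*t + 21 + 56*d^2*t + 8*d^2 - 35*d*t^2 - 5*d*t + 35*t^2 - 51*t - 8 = d^2*(56*t + 72) + d*(-35*t^2 + 480*t + 675) - 315*t^2 - 216*t + 243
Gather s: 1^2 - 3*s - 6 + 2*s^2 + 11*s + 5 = 2*s^2 + 8*s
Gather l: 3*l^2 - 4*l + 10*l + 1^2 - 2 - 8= 3*l^2 + 6*l - 9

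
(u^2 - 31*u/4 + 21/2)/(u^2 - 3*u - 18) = (u - 7/4)/(u + 3)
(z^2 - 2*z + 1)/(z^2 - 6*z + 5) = (z - 1)/(z - 5)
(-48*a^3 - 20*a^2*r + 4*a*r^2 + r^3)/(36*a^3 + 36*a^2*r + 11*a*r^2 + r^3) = (-4*a + r)/(3*a + r)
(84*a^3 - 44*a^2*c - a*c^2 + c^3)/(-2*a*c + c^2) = -42*a^2/c + a + c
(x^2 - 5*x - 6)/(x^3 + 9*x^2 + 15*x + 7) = (x - 6)/(x^2 + 8*x + 7)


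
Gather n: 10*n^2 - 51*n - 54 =10*n^2 - 51*n - 54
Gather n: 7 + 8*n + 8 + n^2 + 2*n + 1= n^2 + 10*n + 16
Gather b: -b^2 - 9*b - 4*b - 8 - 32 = -b^2 - 13*b - 40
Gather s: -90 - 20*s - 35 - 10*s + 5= -30*s - 120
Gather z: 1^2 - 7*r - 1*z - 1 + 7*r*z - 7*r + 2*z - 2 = -14*r + z*(7*r + 1) - 2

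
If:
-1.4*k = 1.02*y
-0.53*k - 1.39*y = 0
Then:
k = 0.00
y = 0.00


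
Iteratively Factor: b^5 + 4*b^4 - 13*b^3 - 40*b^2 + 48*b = (b - 3)*(b^4 + 7*b^3 + 8*b^2 - 16*b) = (b - 3)*(b + 4)*(b^3 + 3*b^2 - 4*b) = (b - 3)*(b + 4)^2*(b^2 - b) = b*(b - 3)*(b + 4)^2*(b - 1)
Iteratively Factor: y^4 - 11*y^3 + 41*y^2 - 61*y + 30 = (y - 1)*(y^3 - 10*y^2 + 31*y - 30) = (y - 2)*(y - 1)*(y^2 - 8*y + 15) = (y - 5)*(y - 2)*(y - 1)*(y - 3)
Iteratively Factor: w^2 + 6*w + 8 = (w + 4)*(w + 2)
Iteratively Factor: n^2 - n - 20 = (n - 5)*(n + 4)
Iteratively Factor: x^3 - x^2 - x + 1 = (x + 1)*(x^2 - 2*x + 1) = (x - 1)*(x + 1)*(x - 1)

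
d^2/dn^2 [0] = 0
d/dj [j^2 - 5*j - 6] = 2*j - 5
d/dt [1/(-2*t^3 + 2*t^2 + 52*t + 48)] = (3*t^2/2 - t - 13)/(-t^3 + t^2 + 26*t + 24)^2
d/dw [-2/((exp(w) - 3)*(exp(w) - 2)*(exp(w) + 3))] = 2*((exp(w) - 3)*(exp(w) - 2) + (exp(w) - 3)*(exp(w) + 3) + (exp(w) - 2)*(exp(w) + 3))*exp(w)/((exp(w) - 3)^2*(exp(w) - 2)^2*(exp(w) + 3)^2)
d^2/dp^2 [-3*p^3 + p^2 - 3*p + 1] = 2 - 18*p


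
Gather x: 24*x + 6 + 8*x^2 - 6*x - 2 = 8*x^2 + 18*x + 4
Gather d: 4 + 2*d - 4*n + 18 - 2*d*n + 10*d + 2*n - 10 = d*(12 - 2*n) - 2*n + 12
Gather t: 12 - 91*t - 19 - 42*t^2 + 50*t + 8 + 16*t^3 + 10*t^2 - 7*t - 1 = 16*t^3 - 32*t^2 - 48*t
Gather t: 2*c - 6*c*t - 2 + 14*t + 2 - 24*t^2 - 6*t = 2*c - 24*t^2 + t*(8 - 6*c)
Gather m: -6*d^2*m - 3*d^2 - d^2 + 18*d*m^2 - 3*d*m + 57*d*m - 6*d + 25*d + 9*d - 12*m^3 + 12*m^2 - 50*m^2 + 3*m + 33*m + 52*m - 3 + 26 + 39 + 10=-4*d^2 + 28*d - 12*m^3 + m^2*(18*d - 38) + m*(-6*d^2 + 54*d + 88) + 72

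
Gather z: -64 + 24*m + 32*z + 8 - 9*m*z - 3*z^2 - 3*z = 24*m - 3*z^2 + z*(29 - 9*m) - 56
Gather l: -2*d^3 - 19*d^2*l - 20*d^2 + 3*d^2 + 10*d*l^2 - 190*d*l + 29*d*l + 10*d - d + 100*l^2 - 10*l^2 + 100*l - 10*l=-2*d^3 - 17*d^2 + 9*d + l^2*(10*d + 90) + l*(-19*d^2 - 161*d + 90)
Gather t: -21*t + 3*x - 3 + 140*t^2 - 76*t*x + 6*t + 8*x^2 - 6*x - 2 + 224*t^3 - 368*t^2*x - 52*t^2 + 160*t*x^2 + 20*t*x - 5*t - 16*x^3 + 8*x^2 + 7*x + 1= 224*t^3 + t^2*(88 - 368*x) + t*(160*x^2 - 56*x - 20) - 16*x^3 + 16*x^2 + 4*x - 4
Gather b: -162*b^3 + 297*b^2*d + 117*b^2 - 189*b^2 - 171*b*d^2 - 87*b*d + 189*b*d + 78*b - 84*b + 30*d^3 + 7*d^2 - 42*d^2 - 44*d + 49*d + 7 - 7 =-162*b^3 + b^2*(297*d - 72) + b*(-171*d^2 + 102*d - 6) + 30*d^3 - 35*d^2 + 5*d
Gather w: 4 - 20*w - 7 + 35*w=15*w - 3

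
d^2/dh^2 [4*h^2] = 8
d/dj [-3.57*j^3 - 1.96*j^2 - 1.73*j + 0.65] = -10.71*j^2 - 3.92*j - 1.73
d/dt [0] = 0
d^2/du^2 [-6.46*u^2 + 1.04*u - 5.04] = -12.9200000000000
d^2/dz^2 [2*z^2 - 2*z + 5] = 4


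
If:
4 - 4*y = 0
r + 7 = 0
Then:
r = -7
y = 1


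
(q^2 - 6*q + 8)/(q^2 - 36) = (q^2 - 6*q + 8)/(q^2 - 36)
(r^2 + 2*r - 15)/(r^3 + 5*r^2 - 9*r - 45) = 1/(r + 3)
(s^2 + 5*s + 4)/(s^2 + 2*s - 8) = (s + 1)/(s - 2)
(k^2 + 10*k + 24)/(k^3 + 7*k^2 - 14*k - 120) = (k + 4)/(k^2 + k - 20)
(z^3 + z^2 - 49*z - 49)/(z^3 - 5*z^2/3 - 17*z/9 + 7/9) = 9*(z^2 - 49)/(9*z^2 - 24*z + 7)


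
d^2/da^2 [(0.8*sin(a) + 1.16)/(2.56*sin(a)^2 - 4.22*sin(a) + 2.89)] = (-5.24288*sin(a)^5 - 39.051264*sin(a)^4 + 83.593216*sin(a)^3 + 49.527248*sin(a)^2 - 131.5314*sin(a) + 43.66448)/(16.777216*sin(a)^6 - 82.968576*sin(a)^5 + 193.588224*sin(a)^4 - 262.478936*sin(a)^3 + 218.542956*sin(a)^2 - 105.737586*sin(a) + 24.137569)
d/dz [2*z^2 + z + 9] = 4*z + 1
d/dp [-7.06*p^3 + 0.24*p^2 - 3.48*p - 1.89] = -21.18*p^2 + 0.48*p - 3.48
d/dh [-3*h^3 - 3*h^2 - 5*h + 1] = -9*h^2 - 6*h - 5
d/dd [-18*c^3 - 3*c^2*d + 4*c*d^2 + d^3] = -3*c^2 + 8*c*d + 3*d^2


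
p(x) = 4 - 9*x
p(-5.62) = 54.58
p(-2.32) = 24.88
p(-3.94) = 39.46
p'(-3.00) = -9.00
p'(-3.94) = -9.00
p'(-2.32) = -9.00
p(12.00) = -104.00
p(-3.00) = 31.00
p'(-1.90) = -9.00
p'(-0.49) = -9.00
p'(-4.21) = -9.00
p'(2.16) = -9.00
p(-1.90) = 21.10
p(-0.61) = 9.49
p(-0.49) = 8.41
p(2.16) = -15.44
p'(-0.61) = -9.00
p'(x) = -9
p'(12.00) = -9.00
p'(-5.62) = -9.00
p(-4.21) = 41.89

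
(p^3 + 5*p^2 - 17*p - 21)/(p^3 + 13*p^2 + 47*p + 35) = (p - 3)/(p + 5)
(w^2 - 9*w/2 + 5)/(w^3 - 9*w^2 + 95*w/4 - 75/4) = 2*(w - 2)/(2*w^2 - 13*w + 15)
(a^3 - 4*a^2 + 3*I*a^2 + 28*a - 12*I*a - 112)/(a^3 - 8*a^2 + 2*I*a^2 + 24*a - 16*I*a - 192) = (a^2 + a*(-4 + 7*I) - 28*I)/(a^2 + a*(-8 + 6*I) - 48*I)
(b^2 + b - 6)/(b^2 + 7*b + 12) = (b - 2)/(b + 4)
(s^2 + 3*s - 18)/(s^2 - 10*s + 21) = (s + 6)/(s - 7)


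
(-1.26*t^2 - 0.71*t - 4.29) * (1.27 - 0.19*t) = 0.2394*t^3 - 1.4653*t^2 - 0.0865999999999999*t - 5.4483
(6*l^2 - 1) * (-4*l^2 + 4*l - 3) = -24*l^4 + 24*l^3 - 14*l^2 - 4*l + 3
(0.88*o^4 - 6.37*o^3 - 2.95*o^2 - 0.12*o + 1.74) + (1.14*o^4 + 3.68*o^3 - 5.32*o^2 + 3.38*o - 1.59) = 2.02*o^4 - 2.69*o^3 - 8.27*o^2 + 3.26*o + 0.15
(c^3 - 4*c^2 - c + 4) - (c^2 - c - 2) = c^3 - 5*c^2 + 6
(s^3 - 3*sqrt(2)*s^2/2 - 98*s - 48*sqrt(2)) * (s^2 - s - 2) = s^5 - 3*sqrt(2)*s^4/2 - s^4 - 100*s^3 + 3*sqrt(2)*s^3/2 - 45*sqrt(2)*s^2 + 98*s^2 + 48*sqrt(2)*s + 196*s + 96*sqrt(2)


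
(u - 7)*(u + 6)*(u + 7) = u^3 + 6*u^2 - 49*u - 294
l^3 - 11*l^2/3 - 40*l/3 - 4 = (l - 6)*(l + 1/3)*(l + 2)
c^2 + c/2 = c*(c + 1/2)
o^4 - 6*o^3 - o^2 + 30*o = o*(o - 5)*(o - 3)*(o + 2)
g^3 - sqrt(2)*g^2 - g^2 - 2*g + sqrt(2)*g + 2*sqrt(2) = (g - 2)*(g + 1)*(g - sqrt(2))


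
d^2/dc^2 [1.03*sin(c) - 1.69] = -1.03*sin(c)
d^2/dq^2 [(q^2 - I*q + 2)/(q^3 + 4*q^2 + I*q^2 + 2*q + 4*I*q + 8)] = (2*q^6 - 6*I*q^5 + q^4*(18 - 48*I) + q^3*(16 - 30*I) + q^2*(12 + 192*I) + q*(-96 + 408*I) - 112 + 64*I)/(q^9 + q^8*(12 + 3*I) + q^7*(51 + 36*I) + q^6*(100 + 155*I) + q^5*(150 + 324*I) + q^4*(264 + 540*I) + q^3*(296 + 848*I) + q^2*(480 + 576*I) + q*(384 + 768*I) + 512)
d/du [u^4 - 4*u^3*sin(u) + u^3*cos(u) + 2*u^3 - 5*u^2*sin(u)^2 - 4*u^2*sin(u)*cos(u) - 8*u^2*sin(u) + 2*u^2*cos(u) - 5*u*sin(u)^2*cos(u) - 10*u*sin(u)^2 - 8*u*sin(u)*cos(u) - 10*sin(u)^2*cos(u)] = -u^3*sin(u) - 4*u^3*cos(u) + 4*u^3 - 14*u^2*sin(u) - 5*u^2*sin(2*u) - 5*u^2*cos(u) - 4*u^2*cos(2*u) + 6*u^2 - 59*u*sin(u)/4 - 14*u*sin(2*u) - 15*u*sin(3*u)/4 + 4*u*cos(u) - 3*u*cos(2*u) - 5*u + 5*sin(u)/2 - 4*sin(2*u) - 15*sin(3*u)/2 - 5*cos(u)/4 + 5*cos(2*u) + 5*cos(3*u)/4 - 5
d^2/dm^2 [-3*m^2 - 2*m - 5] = -6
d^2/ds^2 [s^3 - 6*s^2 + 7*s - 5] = 6*s - 12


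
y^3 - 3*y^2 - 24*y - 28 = (y - 7)*(y + 2)^2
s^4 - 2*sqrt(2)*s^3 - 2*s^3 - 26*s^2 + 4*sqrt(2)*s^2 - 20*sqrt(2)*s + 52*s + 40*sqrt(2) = (s - 2)*(s - 5*sqrt(2))*(s + sqrt(2))*(s + 2*sqrt(2))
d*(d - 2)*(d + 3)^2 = d^4 + 4*d^3 - 3*d^2 - 18*d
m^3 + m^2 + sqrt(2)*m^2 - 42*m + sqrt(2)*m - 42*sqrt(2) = (m - 6)*(m + 7)*(m + sqrt(2))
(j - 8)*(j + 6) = j^2 - 2*j - 48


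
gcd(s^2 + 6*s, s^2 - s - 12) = 1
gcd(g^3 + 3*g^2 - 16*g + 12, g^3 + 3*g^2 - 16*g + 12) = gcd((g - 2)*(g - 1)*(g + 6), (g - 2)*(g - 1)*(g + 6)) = g^3 + 3*g^2 - 16*g + 12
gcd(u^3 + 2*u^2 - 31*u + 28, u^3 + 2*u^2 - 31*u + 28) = u^3 + 2*u^2 - 31*u + 28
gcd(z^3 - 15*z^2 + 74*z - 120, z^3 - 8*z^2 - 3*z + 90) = z^2 - 11*z + 30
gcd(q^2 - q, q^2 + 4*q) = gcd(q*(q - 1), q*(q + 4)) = q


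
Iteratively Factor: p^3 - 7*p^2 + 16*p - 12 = (p - 2)*(p^2 - 5*p + 6) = (p - 3)*(p - 2)*(p - 2)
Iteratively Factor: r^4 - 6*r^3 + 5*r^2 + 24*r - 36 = (r - 3)*(r^3 - 3*r^2 - 4*r + 12) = (r - 3)*(r - 2)*(r^2 - r - 6) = (r - 3)*(r - 2)*(r + 2)*(r - 3)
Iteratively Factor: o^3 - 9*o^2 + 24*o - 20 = (o - 2)*(o^2 - 7*o + 10) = (o - 5)*(o - 2)*(o - 2)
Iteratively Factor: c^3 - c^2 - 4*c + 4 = (c - 1)*(c^2 - 4) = (c - 2)*(c - 1)*(c + 2)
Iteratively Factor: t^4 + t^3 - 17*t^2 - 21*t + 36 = (t + 3)*(t^3 - 2*t^2 - 11*t + 12) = (t + 3)^2*(t^2 - 5*t + 4) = (t - 1)*(t + 3)^2*(t - 4)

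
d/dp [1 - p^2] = -2*p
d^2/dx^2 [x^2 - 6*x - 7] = 2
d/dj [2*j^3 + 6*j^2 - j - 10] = 6*j^2 + 12*j - 1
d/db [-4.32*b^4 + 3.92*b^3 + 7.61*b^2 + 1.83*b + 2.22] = -17.28*b^3 + 11.76*b^2 + 15.22*b + 1.83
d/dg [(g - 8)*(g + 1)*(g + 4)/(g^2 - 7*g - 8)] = 1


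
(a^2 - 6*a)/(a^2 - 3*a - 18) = a/(a + 3)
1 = 1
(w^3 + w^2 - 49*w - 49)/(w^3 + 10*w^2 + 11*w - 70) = (w^2 - 6*w - 7)/(w^2 + 3*w - 10)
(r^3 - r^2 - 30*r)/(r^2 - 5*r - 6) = r*(r + 5)/(r + 1)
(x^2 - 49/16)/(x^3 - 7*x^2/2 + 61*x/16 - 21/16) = (4*x + 7)/(4*x^2 - 7*x + 3)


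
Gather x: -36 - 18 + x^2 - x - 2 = x^2 - x - 56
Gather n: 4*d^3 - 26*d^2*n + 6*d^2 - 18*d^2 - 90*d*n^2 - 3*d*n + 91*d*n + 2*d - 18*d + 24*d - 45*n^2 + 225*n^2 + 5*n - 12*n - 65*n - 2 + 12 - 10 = 4*d^3 - 12*d^2 + 8*d + n^2*(180 - 90*d) + n*(-26*d^2 + 88*d - 72)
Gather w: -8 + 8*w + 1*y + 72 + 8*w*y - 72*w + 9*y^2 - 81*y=w*(8*y - 64) + 9*y^2 - 80*y + 64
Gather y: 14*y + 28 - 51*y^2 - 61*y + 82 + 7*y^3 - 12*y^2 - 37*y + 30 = 7*y^3 - 63*y^2 - 84*y + 140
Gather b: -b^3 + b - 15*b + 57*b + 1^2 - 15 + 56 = -b^3 + 43*b + 42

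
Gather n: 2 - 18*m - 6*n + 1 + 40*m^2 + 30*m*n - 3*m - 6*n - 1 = 40*m^2 - 21*m + n*(30*m - 12) + 2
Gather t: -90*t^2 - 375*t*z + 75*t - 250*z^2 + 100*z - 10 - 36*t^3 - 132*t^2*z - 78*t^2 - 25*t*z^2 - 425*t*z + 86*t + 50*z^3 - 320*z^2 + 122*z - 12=-36*t^3 + t^2*(-132*z - 168) + t*(-25*z^2 - 800*z + 161) + 50*z^3 - 570*z^2 + 222*z - 22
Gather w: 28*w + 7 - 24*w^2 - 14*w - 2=-24*w^2 + 14*w + 5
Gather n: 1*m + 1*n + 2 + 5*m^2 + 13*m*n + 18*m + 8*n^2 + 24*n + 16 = 5*m^2 + 19*m + 8*n^2 + n*(13*m + 25) + 18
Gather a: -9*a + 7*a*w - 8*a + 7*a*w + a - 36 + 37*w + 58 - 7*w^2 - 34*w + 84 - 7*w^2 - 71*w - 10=a*(14*w - 16) - 14*w^2 - 68*w + 96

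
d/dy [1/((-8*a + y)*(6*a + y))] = ((-8*a + y)*(6*a + y) + (8*a - y)^2)/((6*a + y)^2*(8*a - y)^3)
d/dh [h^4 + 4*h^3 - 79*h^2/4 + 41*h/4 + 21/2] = 4*h^3 + 12*h^2 - 79*h/2 + 41/4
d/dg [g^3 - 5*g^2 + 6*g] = 3*g^2 - 10*g + 6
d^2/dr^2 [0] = 0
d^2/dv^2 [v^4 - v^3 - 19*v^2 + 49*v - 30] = 12*v^2 - 6*v - 38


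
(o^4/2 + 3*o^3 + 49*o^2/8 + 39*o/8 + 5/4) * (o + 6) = o^5/2 + 6*o^4 + 193*o^3/8 + 333*o^2/8 + 61*o/2 + 15/2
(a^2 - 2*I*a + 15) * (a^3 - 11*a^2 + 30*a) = a^5 - 11*a^4 - 2*I*a^4 + 45*a^3 + 22*I*a^3 - 165*a^2 - 60*I*a^2 + 450*a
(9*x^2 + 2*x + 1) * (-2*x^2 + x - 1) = -18*x^4 + 5*x^3 - 9*x^2 - x - 1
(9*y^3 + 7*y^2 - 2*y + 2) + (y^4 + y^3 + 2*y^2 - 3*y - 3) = y^4 + 10*y^3 + 9*y^2 - 5*y - 1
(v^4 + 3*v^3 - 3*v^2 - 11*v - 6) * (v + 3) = v^5 + 6*v^4 + 6*v^3 - 20*v^2 - 39*v - 18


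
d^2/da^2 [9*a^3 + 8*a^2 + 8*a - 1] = 54*a + 16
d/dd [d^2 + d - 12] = 2*d + 1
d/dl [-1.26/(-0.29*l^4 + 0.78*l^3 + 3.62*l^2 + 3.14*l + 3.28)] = (-1.4616*l^3 + 2.9484*l^2 + 9.1224*l + 3.9564)/(-0.29*l^4 + 0.78*l^3 + 3.62*l^2 + 3.14*l + 3.28)^2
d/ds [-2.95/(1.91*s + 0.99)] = 5.6345/(1.91*s + 0.99)^2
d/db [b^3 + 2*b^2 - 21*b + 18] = 3*b^2 + 4*b - 21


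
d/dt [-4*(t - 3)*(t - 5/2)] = 22 - 8*t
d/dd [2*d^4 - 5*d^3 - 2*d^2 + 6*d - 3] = 8*d^3 - 15*d^2 - 4*d + 6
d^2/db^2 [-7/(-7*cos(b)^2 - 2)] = 98*(-14*sin(b)^4 + 3*sin(b)^2 + 9)/(7*cos(b)^2 + 2)^3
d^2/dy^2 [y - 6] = 0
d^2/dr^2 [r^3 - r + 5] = 6*r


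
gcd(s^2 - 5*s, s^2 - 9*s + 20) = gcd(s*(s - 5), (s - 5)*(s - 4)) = s - 5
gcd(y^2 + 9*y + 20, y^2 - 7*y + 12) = 1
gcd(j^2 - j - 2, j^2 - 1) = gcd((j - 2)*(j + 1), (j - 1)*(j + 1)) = j + 1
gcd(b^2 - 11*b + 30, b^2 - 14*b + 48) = b - 6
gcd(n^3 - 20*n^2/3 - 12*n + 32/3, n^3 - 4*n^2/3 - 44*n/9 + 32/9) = n^2 + 4*n/3 - 4/3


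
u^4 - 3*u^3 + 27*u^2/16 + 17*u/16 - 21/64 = (u - 7/4)*(u - 3/2)*(u - 1/4)*(u + 1/2)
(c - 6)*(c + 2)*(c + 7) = c^3 + 3*c^2 - 40*c - 84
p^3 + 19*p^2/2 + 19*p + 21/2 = (p + 1)*(p + 3/2)*(p + 7)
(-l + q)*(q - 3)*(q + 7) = -l*q^2 - 4*l*q + 21*l + q^3 + 4*q^2 - 21*q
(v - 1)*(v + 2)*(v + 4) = v^3 + 5*v^2 + 2*v - 8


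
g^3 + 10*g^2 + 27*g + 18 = (g + 1)*(g + 3)*(g + 6)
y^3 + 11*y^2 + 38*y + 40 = (y + 2)*(y + 4)*(y + 5)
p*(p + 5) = p^2 + 5*p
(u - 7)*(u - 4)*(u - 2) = u^3 - 13*u^2 + 50*u - 56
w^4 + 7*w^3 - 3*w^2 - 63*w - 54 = (w - 3)*(w + 1)*(w + 3)*(w + 6)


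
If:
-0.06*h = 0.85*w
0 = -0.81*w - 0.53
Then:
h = 9.27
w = -0.65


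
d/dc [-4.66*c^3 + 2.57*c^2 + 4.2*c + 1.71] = -13.98*c^2 + 5.14*c + 4.2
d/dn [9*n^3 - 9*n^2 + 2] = 9*n*(3*n - 2)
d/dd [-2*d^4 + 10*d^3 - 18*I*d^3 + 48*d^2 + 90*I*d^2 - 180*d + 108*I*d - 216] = -8*d^3 + d^2*(30 - 54*I) + d*(96 + 180*I) - 180 + 108*I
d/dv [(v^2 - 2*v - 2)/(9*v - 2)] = (9*v^2 - 4*v + 22)/(81*v^2 - 36*v + 4)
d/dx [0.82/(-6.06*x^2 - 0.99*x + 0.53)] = (9.9384*x + 0.8118)/(6.06*x^2 + 0.99*x - 0.53)^2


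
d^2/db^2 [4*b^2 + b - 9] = 8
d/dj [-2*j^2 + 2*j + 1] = 2 - 4*j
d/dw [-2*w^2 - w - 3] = -4*w - 1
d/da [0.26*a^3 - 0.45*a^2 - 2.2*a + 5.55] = 0.78*a^2 - 0.9*a - 2.2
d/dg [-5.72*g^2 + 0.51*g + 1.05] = 0.51 - 11.44*g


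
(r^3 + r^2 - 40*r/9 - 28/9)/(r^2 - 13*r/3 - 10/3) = (3*r^2 + r - 14)/(3*(r - 5))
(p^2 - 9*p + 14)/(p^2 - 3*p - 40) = (-p^2 + 9*p - 14)/(-p^2 + 3*p + 40)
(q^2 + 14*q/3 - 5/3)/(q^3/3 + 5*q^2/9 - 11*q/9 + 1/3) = 3*(q + 5)/(q^2 + 2*q - 3)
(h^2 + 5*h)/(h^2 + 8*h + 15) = h/(h + 3)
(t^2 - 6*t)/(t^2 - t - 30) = t/(t + 5)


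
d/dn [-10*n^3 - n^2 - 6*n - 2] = -30*n^2 - 2*n - 6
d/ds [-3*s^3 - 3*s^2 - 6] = 3*s*(-3*s - 2)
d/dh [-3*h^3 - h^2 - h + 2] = -9*h^2 - 2*h - 1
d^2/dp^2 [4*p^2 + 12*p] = 8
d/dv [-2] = 0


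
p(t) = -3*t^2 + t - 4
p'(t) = 1 - 6*t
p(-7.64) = -186.75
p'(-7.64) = 46.84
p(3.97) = -47.31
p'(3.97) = -22.82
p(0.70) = -4.77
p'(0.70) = -3.20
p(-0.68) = -6.07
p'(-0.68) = 5.08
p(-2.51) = -25.41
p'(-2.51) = 16.06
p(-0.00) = -4.00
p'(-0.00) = 1.00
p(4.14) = -51.28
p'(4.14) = -23.84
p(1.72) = -11.16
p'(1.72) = -9.32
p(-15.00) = -694.00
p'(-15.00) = 91.00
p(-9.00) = -256.00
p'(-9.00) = 55.00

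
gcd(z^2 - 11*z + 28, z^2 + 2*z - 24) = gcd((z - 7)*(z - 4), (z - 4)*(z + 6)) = z - 4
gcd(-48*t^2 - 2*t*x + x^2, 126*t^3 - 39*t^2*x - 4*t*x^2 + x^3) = 6*t + x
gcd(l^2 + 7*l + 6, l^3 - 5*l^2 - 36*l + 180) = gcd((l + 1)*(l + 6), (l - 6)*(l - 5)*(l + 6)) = l + 6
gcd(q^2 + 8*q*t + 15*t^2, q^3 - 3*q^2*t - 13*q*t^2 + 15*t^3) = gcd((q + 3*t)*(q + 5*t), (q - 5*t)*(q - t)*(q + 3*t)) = q + 3*t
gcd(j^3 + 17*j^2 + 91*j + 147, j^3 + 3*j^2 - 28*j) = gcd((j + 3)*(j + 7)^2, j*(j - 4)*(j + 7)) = j + 7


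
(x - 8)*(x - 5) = x^2 - 13*x + 40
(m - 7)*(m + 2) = m^2 - 5*m - 14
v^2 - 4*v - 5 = (v - 5)*(v + 1)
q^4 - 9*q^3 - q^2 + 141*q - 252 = (q - 7)*(q - 3)^2*(q + 4)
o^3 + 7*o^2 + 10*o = o*(o + 2)*(o + 5)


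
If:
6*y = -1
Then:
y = -1/6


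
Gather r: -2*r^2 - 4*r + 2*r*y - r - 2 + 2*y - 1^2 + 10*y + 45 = -2*r^2 + r*(2*y - 5) + 12*y + 42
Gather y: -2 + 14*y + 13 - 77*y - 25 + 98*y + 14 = 35*y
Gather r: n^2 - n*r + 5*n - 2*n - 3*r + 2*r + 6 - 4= n^2 + 3*n + r*(-n - 1) + 2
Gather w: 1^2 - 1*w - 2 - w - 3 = -2*w - 4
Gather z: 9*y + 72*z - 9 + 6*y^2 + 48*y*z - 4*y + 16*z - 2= 6*y^2 + 5*y + z*(48*y + 88) - 11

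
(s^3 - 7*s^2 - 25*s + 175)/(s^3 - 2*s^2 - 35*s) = (s - 5)/s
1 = 1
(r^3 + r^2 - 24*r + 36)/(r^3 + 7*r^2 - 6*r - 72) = (r - 2)/(r + 4)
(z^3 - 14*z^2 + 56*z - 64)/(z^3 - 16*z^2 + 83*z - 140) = (z^2 - 10*z + 16)/(z^2 - 12*z + 35)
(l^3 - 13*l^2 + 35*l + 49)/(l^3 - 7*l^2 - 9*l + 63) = (l^2 - 6*l - 7)/(l^2 - 9)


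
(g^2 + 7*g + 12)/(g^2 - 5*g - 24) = (g + 4)/(g - 8)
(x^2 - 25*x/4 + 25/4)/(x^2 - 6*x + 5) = (x - 5/4)/(x - 1)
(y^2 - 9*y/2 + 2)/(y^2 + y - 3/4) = 2*(y - 4)/(2*y + 3)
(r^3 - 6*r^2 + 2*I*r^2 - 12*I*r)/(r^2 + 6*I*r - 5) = r*(r^2 + 2*r*(-3 + I) - 12*I)/(r^2 + 6*I*r - 5)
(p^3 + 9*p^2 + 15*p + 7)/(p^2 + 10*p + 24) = (p^3 + 9*p^2 + 15*p + 7)/(p^2 + 10*p + 24)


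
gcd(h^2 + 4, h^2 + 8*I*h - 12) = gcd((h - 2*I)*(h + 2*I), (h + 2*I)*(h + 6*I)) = h + 2*I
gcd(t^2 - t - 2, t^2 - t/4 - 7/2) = t - 2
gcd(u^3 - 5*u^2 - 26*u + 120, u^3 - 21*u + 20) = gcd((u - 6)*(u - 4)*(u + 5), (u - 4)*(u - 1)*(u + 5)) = u^2 + u - 20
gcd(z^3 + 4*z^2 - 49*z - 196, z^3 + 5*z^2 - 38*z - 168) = z^2 + 11*z + 28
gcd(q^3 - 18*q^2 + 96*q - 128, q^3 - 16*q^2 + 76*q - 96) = q^2 - 10*q + 16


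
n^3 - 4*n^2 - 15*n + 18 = (n - 6)*(n - 1)*(n + 3)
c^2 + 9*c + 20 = (c + 4)*(c + 5)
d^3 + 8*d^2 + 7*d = d*(d + 1)*(d + 7)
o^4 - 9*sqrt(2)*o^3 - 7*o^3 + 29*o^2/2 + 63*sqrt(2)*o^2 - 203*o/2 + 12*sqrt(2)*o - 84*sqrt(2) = (o - 7)*(o - 8*sqrt(2))*(o - 3*sqrt(2)/2)*(o + sqrt(2)/2)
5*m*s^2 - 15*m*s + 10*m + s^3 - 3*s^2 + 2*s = (5*m + s)*(s - 2)*(s - 1)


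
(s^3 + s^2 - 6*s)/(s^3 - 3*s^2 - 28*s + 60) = s*(s + 3)/(s^2 - s - 30)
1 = 1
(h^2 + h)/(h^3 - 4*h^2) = (h + 1)/(h*(h - 4))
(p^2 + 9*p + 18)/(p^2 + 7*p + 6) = (p + 3)/(p + 1)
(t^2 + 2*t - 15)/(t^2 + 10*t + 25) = (t - 3)/(t + 5)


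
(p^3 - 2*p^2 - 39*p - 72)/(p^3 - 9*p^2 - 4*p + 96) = (p + 3)/(p - 4)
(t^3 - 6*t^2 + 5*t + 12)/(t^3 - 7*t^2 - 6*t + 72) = (t^2 - 2*t - 3)/(t^2 - 3*t - 18)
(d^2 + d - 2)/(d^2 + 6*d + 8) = (d - 1)/(d + 4)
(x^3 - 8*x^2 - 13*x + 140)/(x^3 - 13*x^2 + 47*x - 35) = (x + 4)/(x - 1)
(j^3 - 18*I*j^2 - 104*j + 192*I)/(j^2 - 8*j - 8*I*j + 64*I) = (j^2 - 10*I*j - 24)/(j - 8)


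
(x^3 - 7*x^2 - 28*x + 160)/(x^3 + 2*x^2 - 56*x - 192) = (x^2 + x - 20)/(x^2 + 10*x + 24)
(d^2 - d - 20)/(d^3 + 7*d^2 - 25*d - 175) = (d + 4)/(d^2 + 12*d + 35)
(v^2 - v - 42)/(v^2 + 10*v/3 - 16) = 3*(v - 7)/(3*v - 8)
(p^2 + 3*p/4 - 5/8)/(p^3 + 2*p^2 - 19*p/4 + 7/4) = (4*p + 5)/(2*(2*p^2 + 5*p - 7))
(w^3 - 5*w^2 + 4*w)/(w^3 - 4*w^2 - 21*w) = (-w^2 + 5*w - 4)/(-w^2 + 4*w + 21)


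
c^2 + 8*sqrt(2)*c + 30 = (c + 3*sqrt(2))*(c + 5*sqrt(2))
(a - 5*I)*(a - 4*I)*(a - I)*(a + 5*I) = a^4 - 5*I*a^3 + 21*a^2 - 125*I*a - 100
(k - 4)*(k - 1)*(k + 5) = k^3 - 21*k + 20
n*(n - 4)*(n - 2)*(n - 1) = n^4 - 7*n^3 + 14*n^2 - 8*n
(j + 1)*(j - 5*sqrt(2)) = j^2 - 5*sqrt(2)*j + j - 5*sqrt(2)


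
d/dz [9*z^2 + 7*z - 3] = 18*z + 7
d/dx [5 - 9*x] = -9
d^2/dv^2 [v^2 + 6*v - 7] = 2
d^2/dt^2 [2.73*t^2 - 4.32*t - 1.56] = 5.46000000000000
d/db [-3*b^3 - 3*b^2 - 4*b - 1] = -9*b^2 - 6*b - 4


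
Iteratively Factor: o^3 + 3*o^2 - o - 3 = (o + 1)*(o^2 + 2*o - 3) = (o + 1)*(o + 3)*(o - 1)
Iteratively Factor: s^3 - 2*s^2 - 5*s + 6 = (s - 1)*(s^2 - s - 6) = (s - 1)*(s + 2)*(s - 3)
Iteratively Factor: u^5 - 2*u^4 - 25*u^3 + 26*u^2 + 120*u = (u + 4)*(u^4 - 6*u^3 - u^2 + 30*u) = u*(u + 4)*(u^3 - 6*u^2 - u + 30) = u*(u - 3)*(u + 4)*(u^2 - 3*u - 10) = u*(u - 5)*(u - 3)*(u + 4)*(u + 2)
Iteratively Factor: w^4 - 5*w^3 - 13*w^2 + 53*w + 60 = (w - 4)*(w^3 - w^2 - 17*w - 15) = (w - 4)*(w + 1)*(w^2 - 2*w - 15) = (w - 4)*(w + 1)*(w + 3)*(w - 5)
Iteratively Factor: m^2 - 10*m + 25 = (m - 5)*(m - 5)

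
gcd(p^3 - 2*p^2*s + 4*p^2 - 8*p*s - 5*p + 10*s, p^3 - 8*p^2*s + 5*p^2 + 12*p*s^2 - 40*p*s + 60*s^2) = p^2 - 2*p*s + 5*p - 10*s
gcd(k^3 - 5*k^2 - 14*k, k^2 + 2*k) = k^2 + 2*k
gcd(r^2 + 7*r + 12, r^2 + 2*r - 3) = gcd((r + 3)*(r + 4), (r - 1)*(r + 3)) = r + 3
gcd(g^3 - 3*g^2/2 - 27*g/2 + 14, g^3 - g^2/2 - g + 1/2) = g - 1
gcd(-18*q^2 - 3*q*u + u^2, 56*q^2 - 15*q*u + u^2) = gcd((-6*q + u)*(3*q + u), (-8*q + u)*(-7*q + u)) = 1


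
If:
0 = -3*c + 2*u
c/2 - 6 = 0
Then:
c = 12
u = 18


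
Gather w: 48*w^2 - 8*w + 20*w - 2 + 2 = 48*w^2 + 12*w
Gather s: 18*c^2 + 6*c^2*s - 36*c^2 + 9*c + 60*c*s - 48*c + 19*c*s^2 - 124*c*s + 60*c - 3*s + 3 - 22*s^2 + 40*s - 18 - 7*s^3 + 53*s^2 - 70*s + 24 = -18*c^2 + 21*c - 7*s^3 + s^2*(19*c + 31) + s*(6*c^2 - 64*c - 33) + 9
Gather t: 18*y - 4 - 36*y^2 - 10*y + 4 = -36*y^2 + 8*y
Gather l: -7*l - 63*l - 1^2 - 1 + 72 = 70 - 70*l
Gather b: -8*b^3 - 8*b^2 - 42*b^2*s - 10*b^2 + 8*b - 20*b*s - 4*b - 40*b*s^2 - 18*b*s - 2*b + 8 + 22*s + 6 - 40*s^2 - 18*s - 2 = -8*b^3 + b^2*(-42*s - 18) + b*(-40*s^2 - 38*s + 2) - 40*s^2 + 4*s + 12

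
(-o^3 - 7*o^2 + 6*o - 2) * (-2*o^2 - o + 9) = 2*o^5 + 15*o^4 - 14*o^3 - 65*o^2 + 56*o - 18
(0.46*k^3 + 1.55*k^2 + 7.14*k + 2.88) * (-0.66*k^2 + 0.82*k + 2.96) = -0.3036*k^5 - 0.6458*k^4 - 2.0798*k^3 + 8.542*k^2 + 23.496*k + 8.5248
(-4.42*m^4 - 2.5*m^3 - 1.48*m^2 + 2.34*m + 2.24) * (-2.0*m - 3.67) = 8.84*m^5 + 21.2214*m^4 + 12.135*m^3 + 0.7516*m^2 - 13.0678*m - 8.2208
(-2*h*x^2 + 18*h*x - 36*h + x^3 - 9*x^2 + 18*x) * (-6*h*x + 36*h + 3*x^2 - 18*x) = 12*h^2*x^3 - 180*h^2*x^2 + 864*h^2*x - 1296*h^2 - 12*h*x^4 + 180*h*x^3 - 864*h*x^2 + 1296*h*x + 3*x^5 - 45*x^4 + 216*x^3 - 324*x^2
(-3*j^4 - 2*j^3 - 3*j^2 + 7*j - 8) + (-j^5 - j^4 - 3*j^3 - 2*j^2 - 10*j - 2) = -j^5 - 4*j^4 - 5*j^3 - 5*j^2 - 3*j - 10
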